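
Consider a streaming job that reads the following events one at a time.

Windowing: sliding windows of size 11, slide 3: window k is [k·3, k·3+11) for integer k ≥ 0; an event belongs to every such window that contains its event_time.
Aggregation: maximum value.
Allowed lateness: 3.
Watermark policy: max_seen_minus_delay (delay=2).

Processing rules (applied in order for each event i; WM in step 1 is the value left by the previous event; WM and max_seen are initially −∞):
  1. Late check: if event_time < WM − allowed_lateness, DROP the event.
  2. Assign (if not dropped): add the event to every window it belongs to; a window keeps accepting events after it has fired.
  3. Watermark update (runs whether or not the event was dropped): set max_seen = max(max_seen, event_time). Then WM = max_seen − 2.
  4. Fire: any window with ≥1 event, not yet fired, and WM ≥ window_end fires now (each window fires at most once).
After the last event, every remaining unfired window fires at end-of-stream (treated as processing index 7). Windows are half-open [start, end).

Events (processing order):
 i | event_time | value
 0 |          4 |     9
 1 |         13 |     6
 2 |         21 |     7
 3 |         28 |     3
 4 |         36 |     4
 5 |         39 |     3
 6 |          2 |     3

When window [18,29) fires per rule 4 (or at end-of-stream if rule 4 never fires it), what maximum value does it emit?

7

i=0 t=4 v=9: → [3,14),[0,11); WM=2
i=1 t=13 v=6: → [12,23),[9,20),[6,17),[3,14); WM=11; [0,11) fires=9
i=2 t=21 v=7: → [21,32),[18,29),[15,26),[12,23); WM=19; [3,14) fires=9 [6,17) fires=6
i=3 t=28 v=3: → [27,38),[24,35),[21,32),[18,29); WM=26; [9,20) fires=6 [12,23) fires=7 [15,26) fires=7
i=4 t=36 v=4: → [36,47),[33,44),[30,41),[27,38); WM=34; [18,29) fires=7 [21,32) fires=7
i=5 t=39 v=3: → [39,50),[36,47),[33,44),[30,41); WM=37; [24,35) fires=3
i=6 t=2 v=3: DROP (t<37-3); WM=37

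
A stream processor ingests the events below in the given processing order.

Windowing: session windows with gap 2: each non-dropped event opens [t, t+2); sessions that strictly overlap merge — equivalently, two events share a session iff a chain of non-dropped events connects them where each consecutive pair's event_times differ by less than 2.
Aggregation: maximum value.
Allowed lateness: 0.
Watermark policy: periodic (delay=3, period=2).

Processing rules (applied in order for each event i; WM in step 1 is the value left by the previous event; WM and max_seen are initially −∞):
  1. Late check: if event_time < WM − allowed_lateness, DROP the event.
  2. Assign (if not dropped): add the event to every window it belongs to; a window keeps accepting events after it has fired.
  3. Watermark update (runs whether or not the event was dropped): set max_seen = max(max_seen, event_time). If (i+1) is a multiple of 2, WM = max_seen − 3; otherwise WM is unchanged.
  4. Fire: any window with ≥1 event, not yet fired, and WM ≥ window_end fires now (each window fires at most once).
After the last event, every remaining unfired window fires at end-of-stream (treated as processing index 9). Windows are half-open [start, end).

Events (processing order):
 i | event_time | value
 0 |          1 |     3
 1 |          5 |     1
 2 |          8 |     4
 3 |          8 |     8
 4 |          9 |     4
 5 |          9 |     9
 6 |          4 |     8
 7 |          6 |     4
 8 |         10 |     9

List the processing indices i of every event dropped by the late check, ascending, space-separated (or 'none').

i=0 t=1 v=3: → [1,3); WM=−∞
i=1 t=5 v=1: → [5,7); WM=2
i=2 t=8 v=4: → [8,10); WM=2
i=3 t=8 v=8: → [8,10); WM=5
i=4 t=9 v=4: → [8,11); WM=5
i=5 t=9 v=9: → [8,11); WM=6
i=6 t=4 v=8: DROP (t<6-0); WM=6
i=7 t=6 v=4: → [5,8); WM=6
i=8 t=10 v=9: → [8,12); WM=6

6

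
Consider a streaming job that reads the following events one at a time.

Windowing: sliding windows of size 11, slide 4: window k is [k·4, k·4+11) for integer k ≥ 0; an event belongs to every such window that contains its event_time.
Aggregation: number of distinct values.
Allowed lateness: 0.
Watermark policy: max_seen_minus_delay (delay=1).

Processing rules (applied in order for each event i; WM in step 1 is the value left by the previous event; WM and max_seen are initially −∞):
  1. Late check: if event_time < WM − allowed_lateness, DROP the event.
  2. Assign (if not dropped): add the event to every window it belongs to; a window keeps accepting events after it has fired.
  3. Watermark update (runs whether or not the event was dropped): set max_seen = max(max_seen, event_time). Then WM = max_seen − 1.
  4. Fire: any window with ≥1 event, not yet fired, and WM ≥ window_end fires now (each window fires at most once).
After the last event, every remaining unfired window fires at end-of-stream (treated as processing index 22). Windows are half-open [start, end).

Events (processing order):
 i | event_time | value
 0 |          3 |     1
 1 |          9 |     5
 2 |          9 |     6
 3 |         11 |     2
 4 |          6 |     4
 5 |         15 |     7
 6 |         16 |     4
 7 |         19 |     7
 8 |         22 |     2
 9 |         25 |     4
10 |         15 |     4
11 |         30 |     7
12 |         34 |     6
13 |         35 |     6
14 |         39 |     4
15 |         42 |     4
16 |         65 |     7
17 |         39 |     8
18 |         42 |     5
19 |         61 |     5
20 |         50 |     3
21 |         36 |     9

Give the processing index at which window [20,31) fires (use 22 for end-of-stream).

i=0 t=3 v=1: → [0,11); WM=2
i=1 t=9 v=5: → [8,19),[4,15),[0,11); WM=8
i=2 t=9 v=6: → [8,19),[4,15),[0,11); WM=8
i=3 t=11 v=2: → [8,19),[4,15); WM=10
i=4 t=6 v=4: DROP (t<10-0); WM=10
i=5 t=15 v=7: → [12,23),[8,19); WM=14; [0,11) fires=3
i=6 t=16 v=4: → [16,27),[12,23),[8,19); WM=15; [4,15) fires=3
i=7 t=19 v=7: → [16,27),[12,23); WM=18
i=8 t=22 v=2: → [20,31),[16,27),[12,23); WM=21; [8,19) fires=5
i=9 t=25 v=4: → [24,35),[20,31),[16,27); WM=24; [12,23) fires=3
i=10 t=15 v=4: DROP (t<24-0); WM=24
i=11 t=30 v=7: → [28,39),[24,35),[20,31); WM=29; [16,27) fires=3
i=12 t=34 v=6: → [32,43),[28,39),[24,35); WM=33; [20,31) fires=3
i=13 t=35 v=6: → [32,43),[28,39); WM=34
i=14 t=39 v=4: → [36,47),[32,43); WM=38; [24,35) fires=3
i=15 t=42 v=4: → [40,51),[36,47),[32,43); WM=41; [28,39) fires=2
i=16 t=65 v=7: → [64,75),[60,71),[56,67); WM=64; [32,43) fires=2 [36,47) fires=1 [40,51) fires=1
i=17 t=39 v=8: DROP (t<64-0); WM=64
i=18 t=42 v=5: DROP (t<64-0); WM=64
i=19 t=61 v=5: DROP (t<64-0); WM=64
i=20 t=50 v=3: DROP (t<64-0); WM=64
i=21 t=36 v=9: DROP (t<64-0); WM=64

12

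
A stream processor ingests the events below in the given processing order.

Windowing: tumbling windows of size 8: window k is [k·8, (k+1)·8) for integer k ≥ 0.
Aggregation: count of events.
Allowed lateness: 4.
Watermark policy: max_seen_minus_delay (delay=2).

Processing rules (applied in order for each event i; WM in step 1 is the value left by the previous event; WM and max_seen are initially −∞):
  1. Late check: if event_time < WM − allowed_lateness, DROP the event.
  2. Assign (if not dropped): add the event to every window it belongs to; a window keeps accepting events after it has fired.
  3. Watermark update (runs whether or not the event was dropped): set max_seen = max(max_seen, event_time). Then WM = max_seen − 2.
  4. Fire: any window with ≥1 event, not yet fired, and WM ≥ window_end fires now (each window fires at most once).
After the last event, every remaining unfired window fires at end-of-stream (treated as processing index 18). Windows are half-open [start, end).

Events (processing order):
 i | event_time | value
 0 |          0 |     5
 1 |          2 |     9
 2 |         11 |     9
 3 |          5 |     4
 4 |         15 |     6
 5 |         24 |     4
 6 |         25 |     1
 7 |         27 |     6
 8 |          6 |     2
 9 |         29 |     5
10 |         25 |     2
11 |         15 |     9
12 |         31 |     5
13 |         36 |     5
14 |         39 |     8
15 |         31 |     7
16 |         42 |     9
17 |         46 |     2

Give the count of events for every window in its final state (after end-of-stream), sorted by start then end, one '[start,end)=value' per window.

i=0 t=0 v=5: → [0,8); WM=-2
i=1 t=2 v=9: → [0,8); WM=0
i=2 t=11 v=9: → [8,16); WM=9; [0,8) fires=2
i=3 t=5 v=4: → [0,8); WM=9
i=4 t=15 v=6: → [8,16); WM=13
i=5 t=24 v=4: → [24,32); WM=22; [8,16) fires=2
i=6 t=25 v=1: → [24,32); WM=23
i=7 t=27 v=6: → [24,32); WM=25
i=8 t=6 v=2: DROP (t<25-4); WM=25
i=9 t=29 v=5: → [24,32); WM=27
i=10 t=25 v=2: → [24,32); WM=27
i=11 t=15 v=9: DROP (t<27-4); WM=27
i=12 t=31 v=5: → [24,32); WM=29
i=13 t=36 v=5: → [32,40); WM=34; [24,32) fires=6
i=14 t=39 v=8: → [32,40); WM=37
i=15 t=31 v=7: DROP (t<37-4); WM=37
i=16 t=42 v=9: → [40,48); WM=40; [32,40) fires=2
i=17 t=46 v=2: → [40,48); WM=44

[0,8)=3 [8,16)=2 [24,32)=6 [32,40)=2 [40,48)=2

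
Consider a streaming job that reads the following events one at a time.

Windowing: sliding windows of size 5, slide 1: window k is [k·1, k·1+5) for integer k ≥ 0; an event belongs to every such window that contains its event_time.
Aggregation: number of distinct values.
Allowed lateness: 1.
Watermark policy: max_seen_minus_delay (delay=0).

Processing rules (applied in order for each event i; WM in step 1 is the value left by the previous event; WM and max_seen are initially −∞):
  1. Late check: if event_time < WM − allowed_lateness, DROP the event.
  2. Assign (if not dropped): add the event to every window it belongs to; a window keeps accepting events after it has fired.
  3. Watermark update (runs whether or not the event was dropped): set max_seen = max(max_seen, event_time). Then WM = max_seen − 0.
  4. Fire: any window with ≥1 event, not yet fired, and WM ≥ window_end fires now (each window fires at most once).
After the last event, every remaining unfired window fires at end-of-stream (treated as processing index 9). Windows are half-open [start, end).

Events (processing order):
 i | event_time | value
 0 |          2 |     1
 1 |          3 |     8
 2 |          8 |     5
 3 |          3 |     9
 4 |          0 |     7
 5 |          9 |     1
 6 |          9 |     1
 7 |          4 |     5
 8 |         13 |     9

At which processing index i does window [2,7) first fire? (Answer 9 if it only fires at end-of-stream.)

i=0 t=2 v=1: → [2,7),[1,6),[0,5); WM=2
i=1 t=3 v=8: → [3,8),[2,7),[1,6),[0,5); WM=3
i=2 t=8 v=5: → [8,13),[7,12),[6,11),[5,10),[4,9); WM=8; [0,5) fires=2 [1,6) fires=2 [2,7) fires=2 [3,8) fires=1
i=3 t=3 v=9: DROP (t<8-1); WM=8
i=4 t=0 v=7: DROP (t<8-1); WM=8
i=5 t=9 v=1: → [9,14),[8,13),[7,12),[6,11),[5,10); WM=9; [4,9) fires=1
i=6 t=9 v=1: → [9,14),[8,13),[7,12),[6,11),[5,10); WM=9
i=7 t=4 v=5: DROP (t<9-1); WM=9
i=8 t=13 v=9: → [13,18),[12,17),[11,16),[10,15),[9,14); WM=13; [5,10) fires=2 [6,11) fires=2 [7,12) fires=2 [8,13) fires=2

2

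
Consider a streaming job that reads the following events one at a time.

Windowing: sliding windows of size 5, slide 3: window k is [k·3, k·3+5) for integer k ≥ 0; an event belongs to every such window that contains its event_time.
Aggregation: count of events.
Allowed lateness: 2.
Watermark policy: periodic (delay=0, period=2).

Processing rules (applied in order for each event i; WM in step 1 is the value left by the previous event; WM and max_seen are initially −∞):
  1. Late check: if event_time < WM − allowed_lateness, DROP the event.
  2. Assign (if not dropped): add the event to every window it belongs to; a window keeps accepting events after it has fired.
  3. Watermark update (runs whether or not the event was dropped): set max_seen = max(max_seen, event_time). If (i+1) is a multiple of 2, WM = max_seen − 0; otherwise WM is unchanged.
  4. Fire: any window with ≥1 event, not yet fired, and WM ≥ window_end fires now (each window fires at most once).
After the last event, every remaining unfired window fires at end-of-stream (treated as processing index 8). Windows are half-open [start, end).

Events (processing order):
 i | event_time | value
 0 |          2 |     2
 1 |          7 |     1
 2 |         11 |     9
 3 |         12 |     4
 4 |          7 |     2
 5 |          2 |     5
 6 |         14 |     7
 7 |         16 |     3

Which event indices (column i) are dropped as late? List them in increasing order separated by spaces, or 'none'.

i=0 t=2 v=2: → [0,5); WM=−∞
i=1 t=7 v=1: → [6,11),[3,8); WM=7; [0,5) fires=1
i=2 t=11 v=9: → [9,14); WM=7
i=3 t=12 v=4: → [12,17),[9,14); WM=12; [3,8) fires=1 [6,11) fires=1
i=4 t=7 v=2: DROP (t<12-2); WM=12
i=5 t=2 v=5: DROP (t<12-2); WM=12
i=6 t=14 v=7: → [12,17); WM=12
i=7 t=16 v=3: → [15,20),[12,17); WM=16; [9,14) fires=2

4 5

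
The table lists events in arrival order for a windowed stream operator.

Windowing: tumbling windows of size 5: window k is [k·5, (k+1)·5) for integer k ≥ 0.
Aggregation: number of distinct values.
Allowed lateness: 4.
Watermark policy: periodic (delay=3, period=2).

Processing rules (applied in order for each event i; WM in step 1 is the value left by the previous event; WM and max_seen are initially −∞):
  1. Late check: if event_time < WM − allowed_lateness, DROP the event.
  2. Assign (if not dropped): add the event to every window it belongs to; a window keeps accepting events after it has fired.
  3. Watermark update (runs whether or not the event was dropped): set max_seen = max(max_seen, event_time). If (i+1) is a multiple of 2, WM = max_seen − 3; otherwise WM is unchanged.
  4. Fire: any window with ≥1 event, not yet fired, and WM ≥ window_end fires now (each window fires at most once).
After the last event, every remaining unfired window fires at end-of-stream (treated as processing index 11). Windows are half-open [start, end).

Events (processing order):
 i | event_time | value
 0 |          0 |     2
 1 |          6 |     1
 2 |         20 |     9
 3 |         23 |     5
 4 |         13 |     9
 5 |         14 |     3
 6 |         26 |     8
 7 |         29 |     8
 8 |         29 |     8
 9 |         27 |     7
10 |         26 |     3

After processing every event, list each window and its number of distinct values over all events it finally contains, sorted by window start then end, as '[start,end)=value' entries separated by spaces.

[0,5)=1 [5,10)=1 [20,25)=2 [25,30)=3

i=0 t=0 v=2: → [0,5); WM=−∞
i=1 t=6 v=1: → [5,10); WM=3
i=2 t=20 v=9: → [20,25); WM=3
i=3 t=23 v=5: → [20,25); WM=20; [0,5) fires=1 [5,10) fires=1
i=4 t=13 v=9: DROP (t<20-4); WM=20
i=5 t=14 v=3: DROP (t<20-4); WM=20
i=6 t=26 v=8: → [25,30); WM=20
i=7 t=29 v=8: → [25,30); WM=26; [20,25) fires=2
i=8 t=29 v=8: → [25,30); WM=26
i=9 t=27 v=7: → [25,30); WM=26
i=10 t=26 v=3: → [25,30); WM=26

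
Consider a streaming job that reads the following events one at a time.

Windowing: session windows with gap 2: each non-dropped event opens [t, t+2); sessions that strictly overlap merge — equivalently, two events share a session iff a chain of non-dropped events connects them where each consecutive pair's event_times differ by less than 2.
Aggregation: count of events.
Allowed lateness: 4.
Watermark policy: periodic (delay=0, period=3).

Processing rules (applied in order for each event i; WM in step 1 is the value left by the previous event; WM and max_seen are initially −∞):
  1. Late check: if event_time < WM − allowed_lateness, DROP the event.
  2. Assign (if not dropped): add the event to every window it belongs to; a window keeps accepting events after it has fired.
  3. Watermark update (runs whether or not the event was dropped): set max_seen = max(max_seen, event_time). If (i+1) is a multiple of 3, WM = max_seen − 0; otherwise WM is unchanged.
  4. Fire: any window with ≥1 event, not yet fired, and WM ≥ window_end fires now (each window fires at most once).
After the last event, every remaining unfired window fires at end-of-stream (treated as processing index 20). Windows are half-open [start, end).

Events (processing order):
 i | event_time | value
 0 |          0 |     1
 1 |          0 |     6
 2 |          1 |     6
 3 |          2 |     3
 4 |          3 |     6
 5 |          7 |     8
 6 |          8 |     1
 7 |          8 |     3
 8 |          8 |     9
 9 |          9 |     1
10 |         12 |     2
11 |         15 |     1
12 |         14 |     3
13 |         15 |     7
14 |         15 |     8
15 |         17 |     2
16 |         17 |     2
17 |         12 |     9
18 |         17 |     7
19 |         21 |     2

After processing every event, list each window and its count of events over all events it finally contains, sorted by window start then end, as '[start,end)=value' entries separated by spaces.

i=0 t=0 v=1: → [0,2); WM=−∞
i=1 t=0 v=6: → [0,2); WM=−∞
i=2 t=1 v=6: → [0,3); WM=1
i=3 t=2 v=3: → [0,4); WM=1
i=4 t=3 v=6: → [0,5); WM=1
i=5 t=7 v=8: → [7,9); WM=7
i=6 t=8 v=1: → [7,10); WM=7
i=7 t=8 v=3: → [7,10); WM=7
i=8 t=8 v=9: → [7,10); WM=8
i=9 t=9 v=1: → [7,11); WM=8
i=10 t=12 v=2: → [12,14); WM=8
i=11 t=15 v=1: → [15,17); WM=15
i=12 t=14 v=3: → [14,17); WM=15
i=13 t=15 v=7: → [14,17); WM=15
i=14 t=15 v=8: → [14,17); WM=15
i=15 t=17 v=2: → [17,19); WM=15
i=16 t=17 v=2: → [17,19); WM=15
i=17 t=12 v=9: → [12,14); WM=17
i=18 t=17 v=7: → [17,19); WM=17
i=19 t=21 v=2: → [21,23); WM=17

[0,5)=5 [7,11)=5 [12,14)=2 [14,17)=4 [17,19)=3 [21,23)=1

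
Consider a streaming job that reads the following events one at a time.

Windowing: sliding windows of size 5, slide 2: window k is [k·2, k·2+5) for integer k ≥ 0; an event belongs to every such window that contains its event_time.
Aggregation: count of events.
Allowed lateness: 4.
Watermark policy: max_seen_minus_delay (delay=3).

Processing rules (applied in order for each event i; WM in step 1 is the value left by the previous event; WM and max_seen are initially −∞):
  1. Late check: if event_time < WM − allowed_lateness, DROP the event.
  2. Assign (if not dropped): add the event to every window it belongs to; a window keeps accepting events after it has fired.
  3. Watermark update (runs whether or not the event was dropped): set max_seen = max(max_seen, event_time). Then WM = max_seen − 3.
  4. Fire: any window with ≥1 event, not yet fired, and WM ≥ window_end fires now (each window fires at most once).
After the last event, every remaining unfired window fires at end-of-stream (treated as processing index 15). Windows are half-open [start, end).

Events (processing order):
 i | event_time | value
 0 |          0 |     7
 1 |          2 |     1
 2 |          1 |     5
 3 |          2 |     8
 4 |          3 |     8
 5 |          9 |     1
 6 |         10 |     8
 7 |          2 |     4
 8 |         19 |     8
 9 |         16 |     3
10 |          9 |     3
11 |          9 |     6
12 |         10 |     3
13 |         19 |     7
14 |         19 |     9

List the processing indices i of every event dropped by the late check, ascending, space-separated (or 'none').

7 10 11 12

i=0 t=0 v=7: → [0,5); WM=-3
i=1 t=2 v=1: → [2,7),[0,5); WM=-1
i=2 t=1 v=5: → [0,5); WM=-1
i=3 t=2 v=8: → [2,7),[0,5); WM=-1
i=4 t=3 v=8: → [2,7),[0,5); WM=0
i=5 t=9 v=1: → [8,13),[6,11); WM=6; [0,5) fires=5
i=6 t=10 v=8: → [10,15),[8,13),[6,11); WM=7; [2,7) fires=3
i=7 t=2 v=4: DROP (t<7-4); WM=7
i=8 t=19 v=8: → [18,23),[16,21); WM=16; [6,11) fires=2 [8,13) fires=2 [10,15) fires=1
i=9 t=16 v=3: → [16,21),[14,19),[12,17); WM=16
i=10 t=9 v=3: DROP (t<16-4); WM=16
i=11 t=9 v=6: DROP (t<16-4); WM=16
i=12 t=10 v=3: DROP (t<16-4); WM=16
i=13 t=19 v=7: → [18,23),[16,21); WM=16
i=14 t=19 v=9: → [18,23),[16,21); WM=16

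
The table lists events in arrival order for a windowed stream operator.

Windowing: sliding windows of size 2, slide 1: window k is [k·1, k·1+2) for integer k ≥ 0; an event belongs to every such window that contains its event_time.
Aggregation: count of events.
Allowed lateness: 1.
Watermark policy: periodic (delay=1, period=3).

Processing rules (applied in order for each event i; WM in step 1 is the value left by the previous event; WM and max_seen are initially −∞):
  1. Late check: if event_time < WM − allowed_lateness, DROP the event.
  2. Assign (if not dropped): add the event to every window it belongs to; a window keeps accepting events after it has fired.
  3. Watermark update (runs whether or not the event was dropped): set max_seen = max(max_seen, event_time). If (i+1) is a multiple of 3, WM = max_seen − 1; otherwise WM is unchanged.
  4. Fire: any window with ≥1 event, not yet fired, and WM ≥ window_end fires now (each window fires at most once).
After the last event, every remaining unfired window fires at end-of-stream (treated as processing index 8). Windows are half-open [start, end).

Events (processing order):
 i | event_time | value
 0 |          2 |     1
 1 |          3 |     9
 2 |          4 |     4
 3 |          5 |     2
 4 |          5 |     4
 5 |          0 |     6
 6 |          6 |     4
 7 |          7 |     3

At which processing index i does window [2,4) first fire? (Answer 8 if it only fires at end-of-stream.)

5

i=0 t=2 v=1: → [2,4),[1,3); WM=−∞
i=1 t=3 v=9: → [3,5),[2,4); WM=−∞
i=2 t=4 v=4: → [4,6),[3,5); WM=3; [1,3) fires=1
i=3 t=5 v=2: → [5,7),[4,6); WM=3
i=4 t=5 v=4: → [5,7),[4,6); WM=3
i=5 t=0 v=6: DROP (t<3-1); WM=4; [2,4) fires=2
i=6 t=6 v=4: → [6,8),[5,7); WM=4
i=7 t=7 v=3: → [7,9),[6,8); WM=4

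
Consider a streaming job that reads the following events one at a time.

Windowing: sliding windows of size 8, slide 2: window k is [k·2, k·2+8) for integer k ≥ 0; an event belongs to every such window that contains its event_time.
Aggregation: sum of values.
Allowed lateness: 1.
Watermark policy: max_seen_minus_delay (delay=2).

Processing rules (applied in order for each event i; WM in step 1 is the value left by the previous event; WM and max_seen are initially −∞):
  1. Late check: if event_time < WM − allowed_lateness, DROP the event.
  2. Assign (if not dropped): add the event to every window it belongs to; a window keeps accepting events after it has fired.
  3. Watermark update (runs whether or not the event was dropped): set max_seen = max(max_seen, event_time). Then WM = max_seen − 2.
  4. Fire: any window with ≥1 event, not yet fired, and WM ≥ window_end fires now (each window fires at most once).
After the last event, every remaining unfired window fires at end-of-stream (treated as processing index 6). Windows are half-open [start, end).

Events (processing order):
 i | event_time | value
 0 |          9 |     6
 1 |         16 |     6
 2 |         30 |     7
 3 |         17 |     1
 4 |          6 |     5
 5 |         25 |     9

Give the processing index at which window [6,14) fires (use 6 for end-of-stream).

i=0 t=9 v=6: → [8,16),[6,14),[4,12),[2,10); WM=7
i=1 t=16 v=6: → [16,24),[14,22),[12,20),[10,18); WM=14; [2,10) fires=6 [4,12) fires=6 [6,14) fires=6
i=2 t=30 v=7: → [30,38),[28,36),[26,34),[24,32); WM=28; [8,16) fires=6 [10,18) fires=6 [12,20) fires=6 [14,22) fires=6 [16,24) fires=6
i=3 t=17 v=1: DROP (t<28-1); WM=28
i=4 t=6 v=5: DROP (t<28-1); WM=28
i=5 t=25 v=9: DROP (t<28-1); WM=28

1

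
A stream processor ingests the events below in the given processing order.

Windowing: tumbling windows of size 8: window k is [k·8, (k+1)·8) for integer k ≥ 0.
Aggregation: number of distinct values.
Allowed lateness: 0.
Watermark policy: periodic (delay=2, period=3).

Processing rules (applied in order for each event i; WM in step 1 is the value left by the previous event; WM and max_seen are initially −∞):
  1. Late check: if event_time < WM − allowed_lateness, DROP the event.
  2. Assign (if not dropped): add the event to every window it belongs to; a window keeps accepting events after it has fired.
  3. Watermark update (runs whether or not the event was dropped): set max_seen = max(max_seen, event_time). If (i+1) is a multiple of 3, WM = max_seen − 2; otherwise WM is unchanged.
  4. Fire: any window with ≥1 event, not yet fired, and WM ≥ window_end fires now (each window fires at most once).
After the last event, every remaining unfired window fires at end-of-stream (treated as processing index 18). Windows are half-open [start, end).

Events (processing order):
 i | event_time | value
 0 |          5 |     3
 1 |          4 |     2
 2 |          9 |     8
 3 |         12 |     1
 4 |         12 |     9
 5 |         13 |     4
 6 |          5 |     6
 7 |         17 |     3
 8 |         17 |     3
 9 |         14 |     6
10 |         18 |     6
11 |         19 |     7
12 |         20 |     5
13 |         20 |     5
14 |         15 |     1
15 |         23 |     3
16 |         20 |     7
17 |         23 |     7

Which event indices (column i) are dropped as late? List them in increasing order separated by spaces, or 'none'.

i=0 t=5 v=3: → [0,8); WM=−∞
i=1 t=4 v=2: → [0,8); WM=−∞
i=2 t=9 v=8: → [8,16); WM=7
i=3 t=12 v=1: → [8,16); WM=7
i=4 t=12 v=9: → [8,16); WM=7
i=5 t=13 v=4: → [8,16); WM=11; [0,8) fires=2
i=6 t=5 v=6: DROP (t<11-0); WM=11
i=7 t=17 v=3: → [16,24); WM=11
i=8 t=17 v=3: → [16,24); WM=15
i=9 t=14 v=6: DROP (t<15-0); WM=15
i=10 t=18 v=6: → [16,24); WM=15
i=11 t=19 v=7: → [16,24); WM=17; [8,16) fires=4
i=12 t=20 v=5: → [16,24); WM=17
i=13 t=20 v=5: → [16,24); WM=17
i=14 t=15 v=1: DROP (t<17-0); WM=18
i=15 t=23 v=3: → [16,24); WM=18
i=16 t=20 v=7: → [16,24); WM=18
i=17 t=23 v=7: → [16,24); WM=21

6 9 14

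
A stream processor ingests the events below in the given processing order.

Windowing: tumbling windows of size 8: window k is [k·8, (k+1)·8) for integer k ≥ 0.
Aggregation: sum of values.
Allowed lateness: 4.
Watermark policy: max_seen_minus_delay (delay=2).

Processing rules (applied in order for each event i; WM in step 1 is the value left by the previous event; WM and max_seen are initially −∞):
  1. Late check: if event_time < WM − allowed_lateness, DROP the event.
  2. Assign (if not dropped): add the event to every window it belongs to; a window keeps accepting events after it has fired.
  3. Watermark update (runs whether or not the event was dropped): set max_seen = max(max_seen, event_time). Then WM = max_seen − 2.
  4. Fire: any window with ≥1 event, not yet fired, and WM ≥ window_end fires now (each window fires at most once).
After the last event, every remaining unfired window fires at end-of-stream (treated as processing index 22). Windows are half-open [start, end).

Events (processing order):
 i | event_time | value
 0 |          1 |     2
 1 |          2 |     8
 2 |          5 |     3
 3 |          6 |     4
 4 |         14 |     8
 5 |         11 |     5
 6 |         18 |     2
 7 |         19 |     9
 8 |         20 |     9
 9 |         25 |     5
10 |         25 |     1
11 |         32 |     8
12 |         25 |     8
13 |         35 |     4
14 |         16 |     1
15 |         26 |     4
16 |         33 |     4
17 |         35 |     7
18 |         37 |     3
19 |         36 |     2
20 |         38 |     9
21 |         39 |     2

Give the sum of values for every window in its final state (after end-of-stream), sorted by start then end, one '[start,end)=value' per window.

[0,8)=17 [8,16)=13 [16,24)=20 [24,32)=6 [32,40)=39

i=0 t=1 v=2: → [0,8); WM=-1
i=1 t=2 v=8: → [0,8); WM=0
i=2 t=5 v=3: → [0,8); WM=3
i=3 t=6 v=4: → [0,8); WM=4
i=4 t=14 v=8: → [8,16); WM=12; [0,8) fires=17
i=5 t=11 v=5: → [8,16); WM=12
i=6 t=18 v=2: → [16,24); WM=16; [8,16) fires=13
i=7 t=19 v=9: → [16,24); WM=17
i=8 t=20 v=9: → [16,24); WM=18
i=9 t=25 v=5: → [24,32); WM=23
i=10 t=25 v=1: → [24,32); WM=23
i=11 t=32 v=8: → [32,40); WM=30; [16,24) fires=20
i=12 t=25 v=8: DROP (t<30-4); WM=30
i=13 t=35 v=4: → [32,40); WM=33; [24,32) fires=6
i=14 t=16 v=1: DROP (t<33-4); WM=33
i=15 t=26 v=4: DROP (t<33-4); WM=33
i=16 t=33 v=4: → [32,40); WM=33
i=17 t=35 v=7: → [32,40); WM=33
i=18 t=37 v=3: → [32,40); WM=35
i=19 t=36 v=2: → [32,40); WM=35
i=20 t=38 v=9: → [32,40); WM=36
i=21 t=39 v=2: → [32,40); WM=37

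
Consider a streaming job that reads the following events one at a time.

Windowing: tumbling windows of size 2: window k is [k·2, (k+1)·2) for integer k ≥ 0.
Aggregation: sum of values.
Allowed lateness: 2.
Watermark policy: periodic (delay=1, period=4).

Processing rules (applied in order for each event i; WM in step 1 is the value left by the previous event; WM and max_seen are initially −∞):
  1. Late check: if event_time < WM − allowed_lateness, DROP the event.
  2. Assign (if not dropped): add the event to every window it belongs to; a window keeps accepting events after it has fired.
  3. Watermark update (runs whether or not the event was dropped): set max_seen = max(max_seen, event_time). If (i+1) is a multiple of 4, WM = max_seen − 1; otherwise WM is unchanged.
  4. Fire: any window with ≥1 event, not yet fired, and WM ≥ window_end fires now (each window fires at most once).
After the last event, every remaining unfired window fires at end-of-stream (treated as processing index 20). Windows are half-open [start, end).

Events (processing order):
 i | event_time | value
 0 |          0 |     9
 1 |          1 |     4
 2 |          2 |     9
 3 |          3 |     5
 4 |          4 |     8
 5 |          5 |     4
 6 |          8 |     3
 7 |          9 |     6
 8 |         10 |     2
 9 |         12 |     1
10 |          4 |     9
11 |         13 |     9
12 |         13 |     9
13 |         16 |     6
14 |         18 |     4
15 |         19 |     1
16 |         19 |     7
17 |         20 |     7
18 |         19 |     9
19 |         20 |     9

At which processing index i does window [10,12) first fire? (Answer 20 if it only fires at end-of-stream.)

11

i=0 t=0 v=9: → [0,2); WM=−∞
i=1 t=1 v=4: → [0,2); WM=−∞
i=2 t=2 v=9: → [2,4); WM=−∞
i=3 t=3 v=5: → [2,4); WM=2; [0,2) fires=13
i=4 t=4 v=8: → [4,6); WM=2
i=5 t=5 v=4: → [4,6); WM=2
i=6 t=8 v=3: → [8,10); WM=2
i=7 t=9 v=6: → [8,10); WM=8; [2,4) fires=14 [4,6) fires=12
i=8 t=10 v=2: → [10,12); WM=8
i=9 t=12 v=1: → [12,14); WM=8
i=10 t=4 v=9: DROP (t<8-2); WM=8
i=11 t=13 v=9: → [12,14); WM=12; [8,10) fires=9 [10,12) fires=2
i=12 t=13 v=9: → [12,14); WM=12
i=13 t=16 v=6: → [16,18); WM=12
i=14 t=18 v=4: → [18,20); WM=12
i=15 t=19 v=1: → [18,20); WM=18; [12,14) fires=19 [16,18) fires=6
i=16 t=19 v=7: → [18,20); WM=18
i=17 t=20 v=7: → [20,22); WM=18
i=18 t=19 v=9: → [18,20); WM=18
i=19 t=20 v=9: → [20,22); WM=19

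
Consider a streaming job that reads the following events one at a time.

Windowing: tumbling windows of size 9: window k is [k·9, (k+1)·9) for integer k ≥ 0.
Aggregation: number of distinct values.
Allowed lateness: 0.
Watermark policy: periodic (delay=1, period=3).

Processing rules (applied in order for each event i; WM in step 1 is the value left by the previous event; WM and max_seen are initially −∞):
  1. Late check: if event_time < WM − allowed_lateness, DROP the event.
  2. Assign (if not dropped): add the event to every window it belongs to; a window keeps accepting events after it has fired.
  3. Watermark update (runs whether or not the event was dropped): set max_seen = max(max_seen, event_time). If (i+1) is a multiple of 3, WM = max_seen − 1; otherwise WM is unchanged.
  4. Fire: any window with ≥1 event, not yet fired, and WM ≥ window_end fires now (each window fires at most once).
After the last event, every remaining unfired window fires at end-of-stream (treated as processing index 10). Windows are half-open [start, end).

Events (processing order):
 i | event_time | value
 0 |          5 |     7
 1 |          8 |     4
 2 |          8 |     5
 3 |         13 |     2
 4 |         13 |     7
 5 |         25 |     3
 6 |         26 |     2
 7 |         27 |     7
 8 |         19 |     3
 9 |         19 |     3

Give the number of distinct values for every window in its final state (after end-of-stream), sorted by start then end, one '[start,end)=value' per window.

[0,9)=3 [9,18)=2 [18,27)=2 [27,36)=1

i=0 t=5 v=7: → [0,9); WM=−∞
i=1 t=8 v=4: → [0,9); WM=−∞
i=2 t=8 v=5: → [0,9); WM=7
i=3 t=13 v=2: → [9,18); WM=7
i=4 t=13 v=7: → [9,18); WM=7
i=5 t=25 v=3: → [18,27); WM=24; [0,9) fires=3 [9,18) fires=2
i=6 t=26 v=2: → [18,27); WM=24
i=7 t=27 v=7: → [27,36); WM=24
i=8 t=19 v=3: DROP (t<24-0); WM=26
i=9 t=19 v=3: DROP (t<26-0); WM=26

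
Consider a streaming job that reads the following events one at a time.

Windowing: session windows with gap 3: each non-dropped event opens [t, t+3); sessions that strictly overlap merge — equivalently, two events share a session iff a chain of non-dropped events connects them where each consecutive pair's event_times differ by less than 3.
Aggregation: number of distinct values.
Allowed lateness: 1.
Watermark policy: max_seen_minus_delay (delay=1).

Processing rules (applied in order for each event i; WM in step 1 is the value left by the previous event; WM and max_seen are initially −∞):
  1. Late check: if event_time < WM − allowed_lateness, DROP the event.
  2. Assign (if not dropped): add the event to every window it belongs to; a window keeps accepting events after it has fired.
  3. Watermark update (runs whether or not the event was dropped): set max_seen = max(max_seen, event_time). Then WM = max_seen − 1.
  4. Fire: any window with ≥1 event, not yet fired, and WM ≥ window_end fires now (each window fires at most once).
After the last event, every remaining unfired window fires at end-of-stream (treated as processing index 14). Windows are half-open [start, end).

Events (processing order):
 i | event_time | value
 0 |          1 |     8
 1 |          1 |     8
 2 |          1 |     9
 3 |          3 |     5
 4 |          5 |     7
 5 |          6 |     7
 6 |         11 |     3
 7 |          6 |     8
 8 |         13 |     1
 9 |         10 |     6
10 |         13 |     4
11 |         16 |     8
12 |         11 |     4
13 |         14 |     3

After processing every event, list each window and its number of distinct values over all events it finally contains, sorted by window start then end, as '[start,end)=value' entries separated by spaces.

[1,9)=4 [11,19)=4

i=0 t=1 v=8: → [1,4); WM=0
i=1 t=1 v=8: → [1,4); WM=0
i=2 t=1 v=9: → [1,4); WM=0
i=3 t=3 v=5: → [1,6); WM=2
i=4 t=5 v=7: → [1,8); WM=4
i=5 t=6 v=7: → [1,9); WM=5
i=6 t=11 v=3: → [11,14); WM=10
i=7 t=6 v=8: DROP (t<10-1); WM=10
i=8 t=13 v=1: → [11,16); WM=12
i=9 t=10 v=6: DROP (t<12-1); WM=12
i=10 t=13 v=4: → [11,16); WM=12
i=11 t=16 v=8: → [16,19); WM=15
i=12 t=11 v=4: DROP (t<15-1); WM=15
i=13 t=14 v=3: → [11,19); WM=15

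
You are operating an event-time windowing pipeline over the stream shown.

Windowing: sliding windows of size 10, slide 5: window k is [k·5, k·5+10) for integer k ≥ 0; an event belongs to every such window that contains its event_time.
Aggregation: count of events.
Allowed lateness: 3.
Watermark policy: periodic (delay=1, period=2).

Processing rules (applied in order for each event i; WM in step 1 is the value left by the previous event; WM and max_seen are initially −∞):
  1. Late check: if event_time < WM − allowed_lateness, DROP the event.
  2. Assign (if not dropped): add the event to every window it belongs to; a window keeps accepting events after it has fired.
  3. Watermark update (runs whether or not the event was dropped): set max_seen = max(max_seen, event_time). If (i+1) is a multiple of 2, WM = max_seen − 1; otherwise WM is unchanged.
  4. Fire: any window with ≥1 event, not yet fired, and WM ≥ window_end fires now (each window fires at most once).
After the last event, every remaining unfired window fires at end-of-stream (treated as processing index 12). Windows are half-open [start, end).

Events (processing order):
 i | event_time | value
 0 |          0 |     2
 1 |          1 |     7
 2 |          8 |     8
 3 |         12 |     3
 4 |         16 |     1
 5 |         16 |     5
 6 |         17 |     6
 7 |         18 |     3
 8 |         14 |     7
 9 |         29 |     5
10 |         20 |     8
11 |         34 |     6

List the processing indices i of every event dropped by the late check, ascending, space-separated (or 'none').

i=0 t=0 v=2: → [0,10); WM=−∞
i=1 t=1 v=7: → [0,10); WM=0
i=2 t=8 v=8: → [5,15),[0,10); WM=0
i=3 t=12 v=3: → [10,20),[5,15); WM=11; [0,10) fires=3
i=4 t=16 v=1: → [15,25),[10,20); WM=11
i=5 t=16 v=5: → [15,25),[10,20); WM=15; [5,15) fires=2
i=6 t=17 v=6: → [15,25),[10,20); WM=15
i=7 t=18 v=3: → [15,25),[10,20); WM=17
i=8 t=14 v=7: → [10,20),[5,15); WM=17
i=9 t=29 v=5: → [25,35),[20,30); WM=28; [10,20) fires=6 [15,25) fires=4
i=10 t=20 v=8: DROP (t<28-3); WM=28
i=11 t=34 v=6: → [30,40),[25,35); WM=33; [20,30) fires=1

10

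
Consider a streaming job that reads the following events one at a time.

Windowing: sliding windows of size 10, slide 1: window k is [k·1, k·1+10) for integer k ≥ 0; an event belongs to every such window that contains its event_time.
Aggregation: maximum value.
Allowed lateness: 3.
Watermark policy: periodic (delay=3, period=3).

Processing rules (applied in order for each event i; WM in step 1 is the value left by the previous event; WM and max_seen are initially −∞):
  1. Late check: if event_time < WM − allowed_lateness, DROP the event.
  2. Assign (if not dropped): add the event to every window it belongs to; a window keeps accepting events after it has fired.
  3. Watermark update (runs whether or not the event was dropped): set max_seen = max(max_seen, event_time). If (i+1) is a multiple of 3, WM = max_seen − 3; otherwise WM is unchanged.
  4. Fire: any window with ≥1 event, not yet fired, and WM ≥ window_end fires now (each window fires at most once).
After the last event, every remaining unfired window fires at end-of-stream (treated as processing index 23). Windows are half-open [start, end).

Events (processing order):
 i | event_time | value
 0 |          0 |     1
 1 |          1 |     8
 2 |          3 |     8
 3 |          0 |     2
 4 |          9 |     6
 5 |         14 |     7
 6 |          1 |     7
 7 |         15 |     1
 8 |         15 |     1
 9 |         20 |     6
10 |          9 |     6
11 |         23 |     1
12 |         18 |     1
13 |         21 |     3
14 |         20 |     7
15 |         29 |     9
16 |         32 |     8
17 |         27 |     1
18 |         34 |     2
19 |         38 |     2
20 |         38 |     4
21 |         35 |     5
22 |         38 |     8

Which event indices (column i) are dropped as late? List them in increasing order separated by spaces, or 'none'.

i=0 t=0 v=1: → [0,10); WM=−∞
i=1 t=1 v=8: → [1,11),[0,10); WM=−∞
i=2 t=3 v=8: → [3,13),[2,12),[1,11),[0,10); WM=0
i=3 t=0 v=2: → [0,10); WM=0
i=4 t=9 v=6: → [9,19),[8,18),[7,17),[6,16),[5,15),[4,14),[3,13),[2,12),[1,11),[0,10); WM=0
i=5 t=14 v=7: → [14,24),[13,23),[12,22),[11,21),[10,20),[9,19),[8,18),[7,17),[6,16),[5,15); WM=11; [0,10) fires=8 [1,11) fires=8
i=6 t=1 v=7: DROP (t<11-3); WM=11
i=7 t=15 v=1: → [15,25),[14,24),[13,23),[12,22),[11,21),[10,20),[9,19),[8,18),[7,17),[6,16); WM=11
i=8 t=15 v=1: → [15,25),[14,24),[13,23),[12,22),[11,21),[10,20),[9,19),[8,18),[7,17),[6,16); WM=12; [2,12) fires=8
i=9 t=20 v=6: → [20,30),[19,29),[18,28),[17,27),[16,26),[15,25),[14,24),[13,23),[12,22),[11,21); WM=12
i=10 t=9 v=6: → [9,19),[8,18),[7,17),[6,16),[5,15),[4,14),[3,13),[2,12),[1,11),[0,10); WM=12
i=11 t=23 v=1: → [23,33),[22,32),[21,31),[20,30),[19,29),[18,28),[17,27),[16,26),[15,25),[14,24); WM=20; [3,13) fires=8 [4,14) fires=6 [5,15) fires=7 [6,16) fires=7 [7,17) fires=7 [8,18) fires=7 [9,19) fires=7 [10,20) fires=7
i=12 t=18 v=1: → [18,28),[17,27),[16,26),[15,25),[14,24),[13,23),[12,22),[11,21),[10,20),[9,19); WM=20
i=13 t=21 v=3: → [21,31),[20,30),[19,29),[18,28),[17,27),[16,26),[15,25),[14,24),[13,23),[12,22); WM=20
i=14 t=20 v=7: → [20,30),[19,29),[18,28),[17,27),[16,26),[15,25),[14,24),[13,23),[12,22),[11,21); WM=20
i=15 t=29 v=9: → [29,39),[28,38),[27,37),[26,36),[25,35),[24,34),[23,33),[22,32),[21,31),[20,30); WM=20
i=16 t=32 v=8: → [32,42),[31,41),[30,40),[29,39),[28,38),[27,37),[26,36),[25,35),[24,34),[23,33); WM=20
i=17 t=27 v=1: → [27,37),[26,36),[25,35),[24,34),[23,33),[22,32),[21,31),[20,30),[19,29),[18,28); WM=29; [11,21) fires=7 [12,22) fires=7 [13,23) fires=7 [14,24) fires=7 [15,25) fires=7 [16,26) fires=7 [17,27) fires=7 [18,28) fires=7 [19,29) fires=7
i=18 t=34 v=2: → [34,44),[33,43),[32,42),[31,41),[30,40),[29,39),[28,38),[27,37),[26,36),[25,35); WM=29
i=19 t=38 v=2: → [38,48),[37,47),[36,46),[35,45),[34,44),[33,43),[32,42),[31,41),[30,40),[29,39); WM=29
i=20 t=38 v=4: → [38,48),[37,47),[36,46),[35,45),[34,44),[33,43),[32,42),[31,41),[30,40),[29,39); WM=35; [20,30) fires=9 [21,31) fires=9 [22,32) fires=9 [23,33) fires=9 [24,34) fires=9 [25,35) fires=9
i=21 t=35 v=5: → [35,45),[34,44),[33,43),[32,42),[31,41),[30,40),[29,39),[28,38),[27,37),[26,36); WM=35
i=22 t=38 v=8: → [38,48),[37,47),[36,46),[35,45),[34,44),[33,43),[32,42),[31,41),[30,40),[29,39); WM=35

6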